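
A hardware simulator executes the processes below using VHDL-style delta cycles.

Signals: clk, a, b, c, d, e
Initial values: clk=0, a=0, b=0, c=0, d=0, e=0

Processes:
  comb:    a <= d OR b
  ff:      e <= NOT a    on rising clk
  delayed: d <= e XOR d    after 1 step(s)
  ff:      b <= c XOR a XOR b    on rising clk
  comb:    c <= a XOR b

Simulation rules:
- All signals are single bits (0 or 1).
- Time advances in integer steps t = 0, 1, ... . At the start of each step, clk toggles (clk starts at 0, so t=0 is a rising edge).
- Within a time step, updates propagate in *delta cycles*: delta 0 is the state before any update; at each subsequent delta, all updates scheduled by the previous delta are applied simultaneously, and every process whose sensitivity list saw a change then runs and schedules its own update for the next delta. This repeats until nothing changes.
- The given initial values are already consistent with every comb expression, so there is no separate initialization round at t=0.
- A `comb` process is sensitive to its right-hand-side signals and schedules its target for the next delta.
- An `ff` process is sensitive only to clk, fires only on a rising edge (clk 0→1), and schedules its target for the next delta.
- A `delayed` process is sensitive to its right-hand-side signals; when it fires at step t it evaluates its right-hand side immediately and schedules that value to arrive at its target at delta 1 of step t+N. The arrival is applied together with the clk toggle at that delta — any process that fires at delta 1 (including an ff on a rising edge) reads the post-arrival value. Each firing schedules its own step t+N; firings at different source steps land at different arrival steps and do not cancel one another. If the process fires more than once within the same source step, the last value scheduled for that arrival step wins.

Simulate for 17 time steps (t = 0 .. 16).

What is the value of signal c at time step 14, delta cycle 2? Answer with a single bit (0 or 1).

t=0 Δ0: e=0 clk=0 b=0 a=0 c=0 d=0
  Δ1: clk:0→1
  Δ2: e:0→1
  (2Δ to stable)
t=1 Δ0: e=1 clk=1 b=0 a=0 c=0 d=0
  Δ1: clk:1→0, d:0→1
  Δ2: a:0→1
  Δ3: c:0→1
  (3Δ to stable)
t=2 Δ0: e=1 clk=0 b=0 a=1 c=1 d=1
  Δ1: clk:0→1, d:1→0
  Δ2: e:1→0, a:1→0
  Δ3: c:1→0
  (3Δ to stable)
t=3 Δ0: e=0 clk=1 b=0 a=0 c=0 d=0
  Δ1: clk:1→0
  (1Δ to stable)
t=4 Δ0: e=0 clk=0 b=0 a=0 c=0 d=0
  Δ1: clk:0→1
  Δ2: e:0→1
  (2Δ to stable)
t=5 Δ0: e=1 clk=1 b=0 a=0 c=0 d=0
  Δ1: clk:1→0, d:0→1
  Δ2: a:0→1
  Δ3: c:0→1
  (3Δ to stable)
t=6 Δ0: e=1 clk=0 b=0 a=1 c=1 d=1
  Δ1: clk:0→1, d:1→0
  Δ2: e:1→0, a:1→0
  Δ3: c:1→0
  (3Δ to stable)
t=7 Δ0: e=0 clk=1 b=0 a=0 c=0 d=0
  Δ1: clk:1→0
  (1Δ to stable)
t=8 Δ0: e=0 clk=0 b=0 a=0 c=0 d=0
  Δ1: clk:0→1
  Δ2: e:0→1
  (2Δ to stable)
t=9 Δ0: e=1 clk=1 b=0 a=0 c=0 d=0
  Δ1: clk:1→0, d:0→1
  Δ2: a:0→1
  Δ3: c:0→1
  (3Δ to stable)
t=10 Δ0: e=1 clk=0 b=0 a=1 c=1 d=1
  Δ1: clk:0→1, d:1→0
  Δ2: e:1→0, a:1→0
  Δ3: c:1→0
  (3Δ to stable)
t=11 Δ0: e=0 clk=1 b=0 a=0 c=0 d=0
  Δ1: clk:1→0
  (1Δ to stable)
t=12 Δ0: e=0 clk=0 b=0 a=0 c=0 d=0
  Δ1: clk:0→1
  Δ2: e:0→1
  (2Δ to stable)
t=13 Δ0: e=1 clk=1 b=0 a=0 c=0 d=0
  Δ1: clk:1→0, d:0→1
  Δ2: a:0→1
  Δ3: c:0→1
  (3Δ to stable)
t=14 Δ0: e=1 clk=0 b=0 a=1 c=1 d=1
  Δ1: clk:0→1, d:1→0
  Δ2: e:1→0, a:1→0
  Δ3: c:1→0
  (3Δ to stable)
t=15 Δ0: e=0 clk=1 b=0 a=0 c=0 d=0
  Δ1: clk:1→0
  (1Δ to stable)
t=16 Δ0: e=0 clk=0 b=0 a=0 c=0 d=0
  Δ1: clk:0→1
  Δ2: e:0→1
  (2Δ to stable)

1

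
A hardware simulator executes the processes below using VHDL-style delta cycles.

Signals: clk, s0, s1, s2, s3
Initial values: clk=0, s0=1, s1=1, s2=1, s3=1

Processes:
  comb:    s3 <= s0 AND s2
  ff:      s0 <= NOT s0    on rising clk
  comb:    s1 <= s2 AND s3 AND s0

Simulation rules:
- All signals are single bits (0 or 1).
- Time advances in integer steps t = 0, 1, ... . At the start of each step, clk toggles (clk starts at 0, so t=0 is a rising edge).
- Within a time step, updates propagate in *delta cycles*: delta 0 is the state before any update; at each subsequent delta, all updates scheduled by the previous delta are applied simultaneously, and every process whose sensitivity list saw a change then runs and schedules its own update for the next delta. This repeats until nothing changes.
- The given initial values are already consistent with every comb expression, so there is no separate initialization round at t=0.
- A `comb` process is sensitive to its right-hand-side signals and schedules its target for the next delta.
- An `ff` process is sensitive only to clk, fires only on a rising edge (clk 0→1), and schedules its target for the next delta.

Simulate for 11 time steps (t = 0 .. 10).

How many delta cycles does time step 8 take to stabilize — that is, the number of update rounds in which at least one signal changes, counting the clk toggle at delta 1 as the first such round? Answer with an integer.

[bits: s1,s0,clk,s3,s2]
t=0: Δ0=11011 Δ1=11111 Δ2=10111 Δ3=00101 | 3Δ
t=1: Δ0=00101 Δ1=00001 | 1Δ
t=2: Δ0=00001 Δ1=00101 Δ2=01101 Δ3=01111 Δ4=11111 | 4Δ
t=3: Δ0=11111 Δ1=11011 | 1Δ
t=4: Δ0=11011 Δ1=11111 Δ2=10111 Δ3=00101 | 3Δ
t=5: Δ0=00101 Δ1=00001 | 1Δ
t=6: Δ0=00001 Δ1=00101 Δ2=01101 Δ3=01111 Δ4=11111 | 4Δ
t=7: Δ0=11111 Δ1=11011 | 1Δ
t=8: Δ0=11011 Δ1=11111 Δ2=10111 Δ3=00101 | 3Δ
t=9: Δ0=00101 Δ1=00001 | 1Δ
t=10: Δ0=00001 Δ1=00101 Δ2=01101 Δ3=01111 Δ4=11111 | 4Δ

3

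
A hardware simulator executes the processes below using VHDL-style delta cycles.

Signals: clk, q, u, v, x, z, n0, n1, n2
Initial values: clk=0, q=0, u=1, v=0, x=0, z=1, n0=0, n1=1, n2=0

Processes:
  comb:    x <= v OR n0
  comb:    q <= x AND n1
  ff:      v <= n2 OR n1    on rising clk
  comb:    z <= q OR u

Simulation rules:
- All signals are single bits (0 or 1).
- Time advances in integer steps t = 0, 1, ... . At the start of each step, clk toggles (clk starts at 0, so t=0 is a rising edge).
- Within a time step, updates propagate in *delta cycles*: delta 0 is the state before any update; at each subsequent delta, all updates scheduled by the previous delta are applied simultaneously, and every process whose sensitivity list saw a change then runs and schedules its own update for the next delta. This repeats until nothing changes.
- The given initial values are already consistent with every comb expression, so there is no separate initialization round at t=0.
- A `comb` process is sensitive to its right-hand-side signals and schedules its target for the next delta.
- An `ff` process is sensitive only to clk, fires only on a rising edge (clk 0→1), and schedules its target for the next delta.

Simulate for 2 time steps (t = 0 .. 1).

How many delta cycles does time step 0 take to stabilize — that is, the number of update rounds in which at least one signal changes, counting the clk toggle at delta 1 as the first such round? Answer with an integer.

4

t=0 Δ0: clk=0 n1=1 x=0 v=0 z=1 q=0 n2=0 n0=0 u=1
  Δ1: clk:0→1
  Δ2: v:0→1
  Δ3: x:0→1
  Δ4: q:0→1
  (4Δ to stable)
t=1 Δ0: clk=1 n1=1 x=1 v=1 z=1 q=1 n2=0 n0=0 u=1
  Δ1: clk:1→0
  (1Δ to stable)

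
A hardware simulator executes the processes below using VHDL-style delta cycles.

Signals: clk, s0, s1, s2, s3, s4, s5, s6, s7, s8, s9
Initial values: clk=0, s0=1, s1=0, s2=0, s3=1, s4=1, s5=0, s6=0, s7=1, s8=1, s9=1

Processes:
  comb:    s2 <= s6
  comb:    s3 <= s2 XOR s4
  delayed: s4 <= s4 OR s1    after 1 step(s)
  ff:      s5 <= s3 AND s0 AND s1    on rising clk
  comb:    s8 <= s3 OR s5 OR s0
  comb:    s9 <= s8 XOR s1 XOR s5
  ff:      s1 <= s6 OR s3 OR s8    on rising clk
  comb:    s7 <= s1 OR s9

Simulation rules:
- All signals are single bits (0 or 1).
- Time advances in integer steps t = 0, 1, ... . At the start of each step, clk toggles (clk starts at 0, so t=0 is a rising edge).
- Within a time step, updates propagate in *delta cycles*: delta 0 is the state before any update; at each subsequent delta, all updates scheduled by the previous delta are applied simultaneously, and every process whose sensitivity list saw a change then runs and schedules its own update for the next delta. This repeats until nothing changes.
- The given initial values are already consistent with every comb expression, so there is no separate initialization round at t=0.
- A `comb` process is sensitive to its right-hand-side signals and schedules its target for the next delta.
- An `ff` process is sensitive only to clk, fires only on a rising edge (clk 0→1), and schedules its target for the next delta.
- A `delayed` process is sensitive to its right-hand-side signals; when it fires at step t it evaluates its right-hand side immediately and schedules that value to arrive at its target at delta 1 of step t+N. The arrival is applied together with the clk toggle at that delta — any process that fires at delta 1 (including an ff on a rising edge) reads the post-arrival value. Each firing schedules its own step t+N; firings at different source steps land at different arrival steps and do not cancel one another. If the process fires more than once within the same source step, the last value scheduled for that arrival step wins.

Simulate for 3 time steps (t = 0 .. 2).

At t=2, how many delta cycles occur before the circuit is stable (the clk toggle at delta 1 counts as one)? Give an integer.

t=0 Δ0: s5=0 s3=1 s0=1 s8=1 clk=0 s7=1 s1=0 s4=1 s9=1 s6=0 s2=0
  Δ1: clk:0→1
  Δ2: s1:0→1
  Δ3: s9:1→0
  (3Δ to stable)
t=1 Δ0: s5=0 s3=1 s0=1 s8=1 clk=1 s7=1 s1=1 s4=1 s9=0 s6=0 s2=0
  Δ1: clk:1→0
  (1Δ to stable)
t=2 Δ0: s5=0 s3=1 s0=1 s8=1 clk=0 s7=1 s1=1 s4=1 s9=0 s6=0 s2=0
  Δ1: clk:0→1
  Δ2: s5:0→1
  Δ3: s9:0→1
  (3Δ to stable)

3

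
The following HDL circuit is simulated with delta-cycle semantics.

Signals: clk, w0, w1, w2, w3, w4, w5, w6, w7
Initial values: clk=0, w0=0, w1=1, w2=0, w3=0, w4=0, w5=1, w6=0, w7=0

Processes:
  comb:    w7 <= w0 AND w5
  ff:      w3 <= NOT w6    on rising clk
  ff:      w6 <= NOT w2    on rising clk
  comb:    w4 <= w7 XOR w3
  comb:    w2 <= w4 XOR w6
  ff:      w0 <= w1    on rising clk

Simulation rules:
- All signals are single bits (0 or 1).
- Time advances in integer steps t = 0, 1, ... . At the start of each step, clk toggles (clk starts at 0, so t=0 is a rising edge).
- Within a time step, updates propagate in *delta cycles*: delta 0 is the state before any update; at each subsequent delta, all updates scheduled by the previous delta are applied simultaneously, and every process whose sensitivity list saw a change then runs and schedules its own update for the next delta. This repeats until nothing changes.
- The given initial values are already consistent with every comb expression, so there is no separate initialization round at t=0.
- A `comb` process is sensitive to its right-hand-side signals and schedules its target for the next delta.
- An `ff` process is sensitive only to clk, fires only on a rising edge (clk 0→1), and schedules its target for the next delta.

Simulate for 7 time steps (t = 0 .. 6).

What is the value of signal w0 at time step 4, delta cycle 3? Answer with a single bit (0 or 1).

t0.Δ0 clk=0 w0=0 w5=1 w1=1 w7=0 w4=0 w3=0 w6=0 w2=0
t0.Δ1 clk=1 w0=0 w5=1 w1=1 w7=0 w4=0 w3=0 w6=0 w2=0
t0.Δ2 clk=1 w0=1 w5=1 w1=1 w7=0 w4=0 w3=1 w6=1 w2=0
t0.Δ3 clk=1 w0=1 w5=1 w1=1 w7=1 w4=1 w3=1 w6=1 w2=1
t0.Δ4 clk=1 w0=1 w5=1 w1=1 w7=1 w4=0 w3=1 w6=1 w2=0
t0.Δ5 clk=1 w0=1 w5=1 w1=1 w7=1 w4=0 w3=1 w6=1 w2=1
t1.Δ0 clk=1 w0=1 w5=1 w1=1 w7=1 w4=0 w3=1 w6=1 w2=1
t1.Δ1 clk=0 w0=1 w5=1 w1=1 w7=1 w4=0 w3=1 w6=1 w2=1
t2.Δ0 clk=0 w0=1 w5=1 w1=1 w7=1 w4=0 w3=1 w6=1 w2=1
t2.Δ1 clk=1 w0=1 w5=1 w1=1 w7=1 w4=0 w3=1 w6=1 w2=1
t2.Δ2 clk=1 w0=1 w5=1 w1=1 w7=1 w4=0 w3=0 w6=0 w2=1
t2.Δ3 clk=1 w0=1 w5=1 w1=1 w7=1 w4=1 w3=0 w6=0 w2=0
t2.Δ4 clk=1 w0=1 w5=1 w1=1 w7=1 w4=1 w3=0 w6=0 w2=1
t3.Δ0 clk=1 w0=1 w5=1 w1=1 w7=1 w4=1 w3=0 w6=0 w2=1
t3.Δ1 clk=0 w0=1 w5=1 w1=1 w7=1 w4=1 w3=0 w6=0 w2=1
t4.Δ0 clk=0 w0=1 w5=1 w1=1 w7=1 w4=1 w3=0 w6=0 w2=1
t4.Δ1 clk=1 w0=1 w5=1 w1=1 w7=1 w4=1 w3=0 w6=0 w2=1
t4.Δ2 clk=1 w0=1 w5=1 w1=1 w7=1 w4=1 w3=1 w6=0 w2=1
t4.Δ3 clk=1 w0=1 w5=1 w1=1 w7=1 w4=0 w3=1 w6=0 w2=1
t4.Δ4 clk=1 w0=1 w5=1 w1=1 w7=1 w4=0 w3=1 w6=0 w2=0
t5.Δ0 clk=1 w0=1 w5=1 w1=1 w7=1 w4=0 w3=1 w6=0 w2=0
t5.Δ1 clk=0 w0=1 w5=1 w1=1 w7=1 w4=0 w3=1 w6=0 w2=0
t6.Δ0 clk=0 w0=1 w5=1 w1=1 w7=1 w4=0 w3=1 w6=0 w2=0
t6.Δ1 clk=1 w0=1 w5=1 w1=1 w7=1 w4=0 w3=1 w6=0 w2=0
t6.Δ2 clk=1 w0=1 w5=1 w1=1 w7=1 w4=0 w3=1 w6=1 w2=0
t6.Δ3 clk=1 w0=1 w5=1 w1=1 w7=1 w4=0 w3=1 w6=1 w2=1

1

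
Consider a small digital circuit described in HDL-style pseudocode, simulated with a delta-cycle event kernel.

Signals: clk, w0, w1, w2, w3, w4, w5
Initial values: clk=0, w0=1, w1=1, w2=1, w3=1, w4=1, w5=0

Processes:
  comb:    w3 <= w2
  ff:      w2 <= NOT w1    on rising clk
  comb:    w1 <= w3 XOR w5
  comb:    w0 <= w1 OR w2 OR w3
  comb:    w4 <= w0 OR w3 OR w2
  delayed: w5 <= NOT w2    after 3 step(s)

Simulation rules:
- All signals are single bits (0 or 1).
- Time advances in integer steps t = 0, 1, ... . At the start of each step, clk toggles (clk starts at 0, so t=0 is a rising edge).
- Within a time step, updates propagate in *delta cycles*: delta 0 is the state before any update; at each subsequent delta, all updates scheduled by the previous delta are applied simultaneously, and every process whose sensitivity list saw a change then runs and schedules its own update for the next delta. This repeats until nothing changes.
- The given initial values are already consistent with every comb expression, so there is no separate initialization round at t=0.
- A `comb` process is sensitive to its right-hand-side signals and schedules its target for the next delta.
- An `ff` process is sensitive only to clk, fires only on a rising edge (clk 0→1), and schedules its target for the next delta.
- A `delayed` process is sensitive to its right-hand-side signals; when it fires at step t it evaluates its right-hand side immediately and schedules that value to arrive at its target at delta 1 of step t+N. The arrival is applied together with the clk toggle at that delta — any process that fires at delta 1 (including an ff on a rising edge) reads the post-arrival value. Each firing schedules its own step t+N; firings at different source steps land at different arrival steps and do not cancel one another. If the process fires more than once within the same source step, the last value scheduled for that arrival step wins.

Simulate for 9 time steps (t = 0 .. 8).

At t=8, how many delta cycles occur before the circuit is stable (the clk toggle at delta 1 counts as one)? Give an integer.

t=0 Δ0: w5=0 w2=1 w3=1 clk=0 w4=1 w0=1 w1=1
  Δ1: clk:0→1
  Δ2: w2:1→0
  Δ3: w3:1→0
  Δ4: w1:1→0
  Δ5: w0:1→0
  Δ6: w4:1→0
  (6Δ to stable)
t=1 Δ0: w5=0 w2=0 w3=0 clk=1 w4=0 w0=0 w1=0
  Δ1: clk:1→0
  (1Δ to stable)
t=2 Δ0: w5=0 w2=0 w3=0 clk=0 w4=0 w0=0 w1=0
  Δ1: clk:0→1
  Δ2: w2:0→1
  Δ3: w3:0→1, w4:0→1, w0:0→1
  Δ4: w1:0→1
  (4Δ to stable)
t=3 Δ0: w5=0 w2=1 w3=1 clk=1 w4=1 w0=1 w1=1
  Δ1: w5:0→1, clk:1→0
  Δ2: w1:1→0
  (2Δ to stable)
t=4 Δ0: w5=1 w2=1 w3=1 clk=0 w4=1 w0=1 w1=0
  Δ1: clk:0→1
  (1Δ to stable)
t=5 Δ0: w5=1 w2=1 w3=1 clk=1 w4=1 w0=1 w1=0
  Δ1: w5:1→0, clk:1→0
  Δ2: w1:0→1
  (2Δ to stable)
t=6 Δ0: w5=0 w2=1 w3=1 clk=0 w4=1 w0=1 w1=1
  Δ1: clk:0→1
  Δ2: w2:1→0
  Δ3: w3:1→0
  Δ4: w1:1→0
  Δ5: w0:1→0
  Δ6: w4:1→0
  (6Δ to stable)
t=7 Δ0: w5=0 w2=0 w3=0 clk=1 w4=0 w0=0 w1=0
  Δ1: clk:1→0
  (1Δ to stable)
t=8 Δ0: w5=0 w2=0 w3=0 clk=0 w4=0 w0=0 w1=0
  Δ1: clk:0→1
  Δ2: w2:0→1
  Δ3: w3:0→1, w4:0→1, w0:0→1
  Δ4: w1:0→1
  (4Δ to stable)

4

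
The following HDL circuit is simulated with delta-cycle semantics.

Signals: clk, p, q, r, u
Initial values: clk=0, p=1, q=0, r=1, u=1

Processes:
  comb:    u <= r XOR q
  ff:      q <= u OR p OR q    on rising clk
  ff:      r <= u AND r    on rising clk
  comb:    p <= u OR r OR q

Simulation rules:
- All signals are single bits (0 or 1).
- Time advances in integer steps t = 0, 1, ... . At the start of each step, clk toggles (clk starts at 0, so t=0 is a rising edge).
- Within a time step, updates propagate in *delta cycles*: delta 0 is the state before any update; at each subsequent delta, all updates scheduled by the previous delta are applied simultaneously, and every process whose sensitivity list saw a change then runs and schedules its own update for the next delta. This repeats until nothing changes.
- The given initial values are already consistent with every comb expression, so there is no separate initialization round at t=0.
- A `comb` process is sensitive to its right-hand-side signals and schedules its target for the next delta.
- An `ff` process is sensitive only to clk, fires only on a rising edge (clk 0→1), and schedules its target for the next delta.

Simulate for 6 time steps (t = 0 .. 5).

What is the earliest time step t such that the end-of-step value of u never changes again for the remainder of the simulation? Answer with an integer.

t0.Δ0 q=0 u=1 r=1 clk=0 p=1
t0.Δ1 q=0 u=1 r=1 clk=1 p=1
t0.Δ2 q=1 u=1 r=1 clk=1 p=1
t0.Δ3 q=1 u=0 r=1 clk=1 p=1
t1.Δ0 q=1 u=0 r=1 clk=1 p=1
t1.Δ1 q=1 u=0 r=1 clk=0 p=1
t2.Δ0 q=1 u=0 r=1 clk=0 p=1
t2.Δ1 q=1 u=0 r=1 clk=1 p=1
t2.Δ2 q=1 u=0 r=0 clk=1 p=1
t2.Δ3 q=1 u=1 r=0 clk=1 p=1
t3.Δ0 q=1 u=1 r=0 clk=1 p=1
t3.Δ1 q=1 u=1 r=0 clk=0 p=1
t4.Δ0 q=1 u=1 r=0 clk=0 p=1
t4.Δ1 q=1 u=1 r=0 clk=1 p=1
t5.Δ0 q=1 u=1 r=0 clk=1 p=1
t5.Δ1 q=1 u=1 r=0 clk=0 p=1

2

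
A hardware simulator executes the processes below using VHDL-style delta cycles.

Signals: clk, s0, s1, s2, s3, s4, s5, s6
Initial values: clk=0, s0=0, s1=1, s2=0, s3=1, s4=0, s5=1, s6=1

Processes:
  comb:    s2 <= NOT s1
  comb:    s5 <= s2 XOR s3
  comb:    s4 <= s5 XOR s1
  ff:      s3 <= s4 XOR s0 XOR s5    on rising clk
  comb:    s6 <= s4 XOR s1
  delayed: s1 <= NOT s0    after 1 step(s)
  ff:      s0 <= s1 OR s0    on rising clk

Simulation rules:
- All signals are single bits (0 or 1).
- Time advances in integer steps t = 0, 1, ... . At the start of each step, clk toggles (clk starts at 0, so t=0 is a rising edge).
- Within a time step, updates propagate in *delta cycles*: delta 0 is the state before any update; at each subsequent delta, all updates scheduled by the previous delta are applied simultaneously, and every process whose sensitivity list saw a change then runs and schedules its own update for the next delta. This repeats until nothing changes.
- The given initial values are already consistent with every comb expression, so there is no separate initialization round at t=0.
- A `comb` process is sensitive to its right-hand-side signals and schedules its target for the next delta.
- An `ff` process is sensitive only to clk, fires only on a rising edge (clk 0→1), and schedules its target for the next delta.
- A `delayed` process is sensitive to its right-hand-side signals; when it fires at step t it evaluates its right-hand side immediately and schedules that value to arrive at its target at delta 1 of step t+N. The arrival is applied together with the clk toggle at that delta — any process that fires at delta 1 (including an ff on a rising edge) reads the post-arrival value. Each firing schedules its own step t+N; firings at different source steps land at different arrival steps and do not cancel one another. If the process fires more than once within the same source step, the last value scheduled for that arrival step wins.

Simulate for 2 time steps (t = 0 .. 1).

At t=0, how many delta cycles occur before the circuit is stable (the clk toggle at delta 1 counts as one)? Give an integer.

2

t=0 Δ0: s0=0 s5=1 s4=0 s3=1 s1=1 s6=1 clk=0 s2=0
  Δ1: clk:0→1
  Δ2: s0:0→1
  (2Δ to stable)
t=1 Δ0: s0=1 s5=1 s4=0 s3=1 s1=1 s6=1 clk=1 s2=0
  Δ1: s1:1→0, clk:1→0
  Δ2: s4:0→1, s6:1→0, s2:0→1
  Δ3: s5:1→0, s6:0→1
  Δ4: s4:1→0
  Δ5: s6:1→0
  (5Δ to stable)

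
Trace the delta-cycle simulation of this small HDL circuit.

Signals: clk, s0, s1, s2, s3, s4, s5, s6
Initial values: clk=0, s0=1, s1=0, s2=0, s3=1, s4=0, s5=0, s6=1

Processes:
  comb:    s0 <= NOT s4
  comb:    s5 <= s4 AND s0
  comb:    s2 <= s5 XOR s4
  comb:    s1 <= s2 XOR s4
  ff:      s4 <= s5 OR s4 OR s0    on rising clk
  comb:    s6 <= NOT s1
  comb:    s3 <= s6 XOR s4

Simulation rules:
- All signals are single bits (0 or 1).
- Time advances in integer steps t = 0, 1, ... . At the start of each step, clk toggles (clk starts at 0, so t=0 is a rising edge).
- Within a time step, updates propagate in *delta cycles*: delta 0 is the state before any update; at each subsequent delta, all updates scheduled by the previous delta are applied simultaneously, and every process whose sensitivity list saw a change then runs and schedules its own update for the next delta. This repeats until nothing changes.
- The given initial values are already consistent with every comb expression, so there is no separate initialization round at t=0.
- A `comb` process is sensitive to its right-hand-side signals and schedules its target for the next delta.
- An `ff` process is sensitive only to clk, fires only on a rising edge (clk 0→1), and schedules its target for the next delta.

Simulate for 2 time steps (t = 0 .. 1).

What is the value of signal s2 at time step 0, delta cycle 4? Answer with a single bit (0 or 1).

t0.Δ0 s6=1 s2=0 s4=0 s5=0 s3=1 clk=0 s1=0 s0=1
t0.Δ1 s6=1 s2=0 s4=0 s5=0 s3=1 clk=1 s1=0 s0=1
t0.Δ2 s6=1 s2=0 s4=1 s5=0 s3=1 clk=1 s1=0 s0=1
t0.Δ3 s6=1 s2=1 s4=1 s5=1 s3=0 clk=1 s1=1 s0=0
t0.Δ4 s6=0 s2=0 s4=1 s5=0 s3=0 clk=1 s1=0 s0=0
t0.Δ5 s6=1 s2=1 s4=1 s5=0 s3=1 clk=1 s1=1 s0=0
t0.Δ6 s6=0 s2=1 s4=1 s5=0 s3=0 clk=1 s1=0 s0=0
t0.Δ7 s6=1 s2=1 s4=1 s5=0 s3=1 clk=1 s1=0 s0=0
t0.Δ8 s6=1 s2=1 s4=1 s5=0 s3=0 clk=1 s1=0 s0=0
t1.Δ0 s6=1 s2=1 s4=1 s5=0 s3=0 clk=1 s1=0 s0=0
t1.Δ1 s6=1 s2=1 s4=1 s5=0 s3=0 clk=0 s1=0 s0=0

0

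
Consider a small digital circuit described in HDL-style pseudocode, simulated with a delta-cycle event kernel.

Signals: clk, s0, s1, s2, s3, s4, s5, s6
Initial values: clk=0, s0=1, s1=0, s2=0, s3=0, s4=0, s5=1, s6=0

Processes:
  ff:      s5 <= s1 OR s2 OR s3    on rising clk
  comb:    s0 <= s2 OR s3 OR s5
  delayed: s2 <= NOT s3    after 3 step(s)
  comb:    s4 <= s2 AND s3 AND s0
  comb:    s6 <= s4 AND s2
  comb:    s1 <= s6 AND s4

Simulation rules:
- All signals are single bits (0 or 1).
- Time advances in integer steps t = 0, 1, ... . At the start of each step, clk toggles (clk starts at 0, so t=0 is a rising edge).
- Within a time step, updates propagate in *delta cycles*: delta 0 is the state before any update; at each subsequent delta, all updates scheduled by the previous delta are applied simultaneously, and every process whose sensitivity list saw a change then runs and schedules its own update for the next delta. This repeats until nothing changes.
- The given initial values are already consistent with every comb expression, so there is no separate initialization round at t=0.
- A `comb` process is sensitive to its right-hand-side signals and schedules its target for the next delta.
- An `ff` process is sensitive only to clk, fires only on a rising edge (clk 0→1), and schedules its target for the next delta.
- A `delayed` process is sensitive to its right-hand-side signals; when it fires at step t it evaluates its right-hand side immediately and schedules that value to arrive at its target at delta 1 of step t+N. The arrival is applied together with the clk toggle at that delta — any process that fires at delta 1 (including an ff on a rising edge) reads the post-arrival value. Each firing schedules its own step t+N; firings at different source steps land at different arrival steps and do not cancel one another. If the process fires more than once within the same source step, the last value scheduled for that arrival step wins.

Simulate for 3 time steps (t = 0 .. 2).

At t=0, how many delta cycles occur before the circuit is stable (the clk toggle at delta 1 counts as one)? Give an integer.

t0.Δ0 s4=0 s3=0 s1=0 clk=0 s5=1 s0=1 s2=0 s6=0
t0.Δ1 s4=0 s3=0 s1=0 clk=1 s5=1 s0=1 s2=0 s6=0
t0.Δ2 s4=0 s3=0 s1=0 clk=1 s5=0 s0=1 s2=0 s6=0
t0.Δ3 s4=0 s3=0 s1=0 clk=1 s5=0 s0=0 s2=0 s6=0
t1.Δ0 s4=0 s3=0 s1=0 clk=1 s5=0 s0=0 s2=0 s6=0
t1.Δ1 s4=0 s3=0 s1=0 clk=0 s5=0 s0=0 s2=0 s6=0
t2.Δ0 s4=0 s3=0 s1=0 clk=0 s5=0 s0=0 s2=0 s6=0
t2.Δ1 s4=0 s3=0 s1=0 clk=1 s5=0 s0=0 s2=0 s6=0

3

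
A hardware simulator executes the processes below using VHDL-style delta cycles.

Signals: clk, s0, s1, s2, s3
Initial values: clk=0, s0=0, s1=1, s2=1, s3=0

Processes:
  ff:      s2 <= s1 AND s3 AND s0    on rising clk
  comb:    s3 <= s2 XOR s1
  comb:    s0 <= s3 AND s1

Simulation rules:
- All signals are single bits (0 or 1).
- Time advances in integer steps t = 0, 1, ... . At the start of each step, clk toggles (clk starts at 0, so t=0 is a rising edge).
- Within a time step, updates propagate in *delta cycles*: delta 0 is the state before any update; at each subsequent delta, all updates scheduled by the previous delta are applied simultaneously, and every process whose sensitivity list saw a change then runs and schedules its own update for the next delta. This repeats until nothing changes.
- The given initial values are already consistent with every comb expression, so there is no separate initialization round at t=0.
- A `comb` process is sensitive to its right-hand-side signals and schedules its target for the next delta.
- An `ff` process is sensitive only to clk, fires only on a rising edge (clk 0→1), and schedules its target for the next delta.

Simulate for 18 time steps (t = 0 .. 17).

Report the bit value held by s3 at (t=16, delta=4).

1

[bits: s2,clk,s3,s0,s1]
t=0: Δ0=10001 Δ1=11001 Δ2=01001 Δ3=01101 Δ4=01111 | 4Δ
t=1: Δ0=01111 Δ1=00111 | 1Δ
t=2: Δ0=00111 Δ1=01111 Δ2=11111 Δ3=11011 Δ4=11001 | 4Δ
t=3: Δ0=11001 Δ1=10001 | 1Δ
t=4: Δ0=10001 Δ1=11001 Δ2=01001 Δ3=01101 Δ4=01111 | 4Δ
t=5: Δ0=01111 Δ1=00111 | 1Δ
t=6: Δ0=00111 Δ1=01111 Δ2=11111 Δ3=11011 Δ4=11001 | 4Δ
t=7: Δ0=11001 Δ1=10001 | 1Δ
t=8: Δ0=10001 Δ1=11001 Δ2=01001 Δ3=01101 Δ4=01111 | 4Δ
t=9: Δ0=01111 Δ1=00111 | 1Δ
t=10: Δ0=00111 Δ1=01111 Δ2=11111 Δ3=11011 Δ4=11001 | 4Δ
t=11: Δ0=11001 Δ1=10001 | 1Δ
t=12: Δ0=10001 Δ1=11001 Δ2=01001 Δ3=01101 Δ4=01111 | 4Δ
t=13: Δ0=01111 Δ1=00111 | 1Δ
t=14: Δ0=00111 Δ1=01111 Δ2=11111 Δ3=11011 Δ4=11001 | 4Δ
t=15: Δ0=11001 Δ1=10001 | 1Δ
t=16: Δ0=10001 Δ1=11001 Δ2=01001 Δ3=01101 Δ4=01111 | 4Δ
t=17: Δ0=01111 Δ1=00111 | 1Δ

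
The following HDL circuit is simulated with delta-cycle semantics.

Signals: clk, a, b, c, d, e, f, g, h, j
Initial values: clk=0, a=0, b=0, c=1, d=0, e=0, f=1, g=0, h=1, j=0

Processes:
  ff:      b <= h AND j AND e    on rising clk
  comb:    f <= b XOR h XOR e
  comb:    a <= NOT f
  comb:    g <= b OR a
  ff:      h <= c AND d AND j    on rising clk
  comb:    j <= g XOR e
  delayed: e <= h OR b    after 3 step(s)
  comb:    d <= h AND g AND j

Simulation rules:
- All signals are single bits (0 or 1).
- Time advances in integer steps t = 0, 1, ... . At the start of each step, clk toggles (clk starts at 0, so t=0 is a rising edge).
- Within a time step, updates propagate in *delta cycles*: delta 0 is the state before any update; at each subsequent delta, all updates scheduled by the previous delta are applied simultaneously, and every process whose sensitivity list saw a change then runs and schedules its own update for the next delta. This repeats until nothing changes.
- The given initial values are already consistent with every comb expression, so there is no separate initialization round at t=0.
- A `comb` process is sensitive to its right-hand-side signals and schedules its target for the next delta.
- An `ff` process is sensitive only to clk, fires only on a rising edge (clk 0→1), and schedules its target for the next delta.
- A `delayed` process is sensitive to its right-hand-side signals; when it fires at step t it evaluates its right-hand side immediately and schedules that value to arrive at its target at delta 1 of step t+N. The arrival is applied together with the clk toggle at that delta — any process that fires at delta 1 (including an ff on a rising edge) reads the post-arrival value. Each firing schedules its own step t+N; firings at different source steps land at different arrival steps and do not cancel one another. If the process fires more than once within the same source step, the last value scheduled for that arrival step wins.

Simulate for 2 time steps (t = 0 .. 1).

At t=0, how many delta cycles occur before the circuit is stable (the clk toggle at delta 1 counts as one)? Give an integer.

[bits: clk,f,b,e,h,d,a,g,c,j]
t=0: Δ0=0100100010 Δ1=1100100010 Δ2=1100000010 Δ3=1000000010 Δ4=1000001010 Δ5=1000001110 Δ6=1000001111 | 6Δ
t=1: Δ0=1000001111 Δ1=0000001111 | 1Δ

6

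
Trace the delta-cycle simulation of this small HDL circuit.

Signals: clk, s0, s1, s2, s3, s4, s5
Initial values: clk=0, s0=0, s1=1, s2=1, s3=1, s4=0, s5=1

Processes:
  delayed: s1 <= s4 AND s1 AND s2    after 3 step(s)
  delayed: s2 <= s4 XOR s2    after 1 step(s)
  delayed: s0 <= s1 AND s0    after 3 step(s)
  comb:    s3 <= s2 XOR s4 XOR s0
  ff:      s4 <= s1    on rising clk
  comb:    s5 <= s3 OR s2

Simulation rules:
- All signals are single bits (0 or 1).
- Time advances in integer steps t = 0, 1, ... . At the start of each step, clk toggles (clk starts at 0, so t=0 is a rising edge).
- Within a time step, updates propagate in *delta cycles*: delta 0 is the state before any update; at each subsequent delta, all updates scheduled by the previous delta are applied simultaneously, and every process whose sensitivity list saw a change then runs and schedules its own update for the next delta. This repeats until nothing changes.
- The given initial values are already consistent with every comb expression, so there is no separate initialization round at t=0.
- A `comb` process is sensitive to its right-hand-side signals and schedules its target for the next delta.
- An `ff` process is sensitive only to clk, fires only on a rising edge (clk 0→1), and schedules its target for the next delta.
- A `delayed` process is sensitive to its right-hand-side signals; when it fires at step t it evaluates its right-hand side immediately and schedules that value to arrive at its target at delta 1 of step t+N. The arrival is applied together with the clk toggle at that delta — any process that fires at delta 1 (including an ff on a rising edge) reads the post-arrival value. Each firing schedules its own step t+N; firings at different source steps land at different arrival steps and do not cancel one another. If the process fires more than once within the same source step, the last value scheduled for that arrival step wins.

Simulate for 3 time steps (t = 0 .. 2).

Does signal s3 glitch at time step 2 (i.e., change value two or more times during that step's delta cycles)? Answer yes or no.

no

[bits: clk,s3,s1,s5,s0,s4,s2]
t=0: Δ0=0111001 Δ1=1111001 Δ2=1111011 Δ3=1011011 | 3Δ
t=1: Δ0=1011011 Δ1=0011010 Δ2=0110010 Δ3=0111010 | 3Δ
t=2: Δ0=0111010 Δ1=1111011 Δ2=1011011 | 2Δ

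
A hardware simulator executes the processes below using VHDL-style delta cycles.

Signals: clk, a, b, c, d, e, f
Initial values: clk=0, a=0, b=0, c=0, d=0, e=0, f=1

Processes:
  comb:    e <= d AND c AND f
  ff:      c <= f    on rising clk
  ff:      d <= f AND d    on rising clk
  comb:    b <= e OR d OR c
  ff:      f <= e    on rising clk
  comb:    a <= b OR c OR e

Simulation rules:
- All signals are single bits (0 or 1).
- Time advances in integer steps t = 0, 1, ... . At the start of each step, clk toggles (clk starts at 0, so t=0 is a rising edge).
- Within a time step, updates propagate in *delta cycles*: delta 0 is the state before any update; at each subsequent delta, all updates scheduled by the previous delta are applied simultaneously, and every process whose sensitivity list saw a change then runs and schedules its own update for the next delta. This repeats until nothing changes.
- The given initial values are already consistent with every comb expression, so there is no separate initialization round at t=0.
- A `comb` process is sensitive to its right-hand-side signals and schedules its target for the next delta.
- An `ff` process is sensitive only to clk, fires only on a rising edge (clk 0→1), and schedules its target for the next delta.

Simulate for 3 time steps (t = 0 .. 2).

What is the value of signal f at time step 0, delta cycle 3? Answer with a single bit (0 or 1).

[bits: e,clk,b,f,d,a,c]
t=0: Δ0=0001000 Δ1=0101000 Δ2=0100001 Δ3=0110011 | 3Δ
t=1: Δ0=0110011 Δ1=0010011 | 1Δ
t=2: Δ0=0010011 Δ1=0110011 Δ2=0110010 Δ3=0100010 Δ4=0100000 | 4Δ

0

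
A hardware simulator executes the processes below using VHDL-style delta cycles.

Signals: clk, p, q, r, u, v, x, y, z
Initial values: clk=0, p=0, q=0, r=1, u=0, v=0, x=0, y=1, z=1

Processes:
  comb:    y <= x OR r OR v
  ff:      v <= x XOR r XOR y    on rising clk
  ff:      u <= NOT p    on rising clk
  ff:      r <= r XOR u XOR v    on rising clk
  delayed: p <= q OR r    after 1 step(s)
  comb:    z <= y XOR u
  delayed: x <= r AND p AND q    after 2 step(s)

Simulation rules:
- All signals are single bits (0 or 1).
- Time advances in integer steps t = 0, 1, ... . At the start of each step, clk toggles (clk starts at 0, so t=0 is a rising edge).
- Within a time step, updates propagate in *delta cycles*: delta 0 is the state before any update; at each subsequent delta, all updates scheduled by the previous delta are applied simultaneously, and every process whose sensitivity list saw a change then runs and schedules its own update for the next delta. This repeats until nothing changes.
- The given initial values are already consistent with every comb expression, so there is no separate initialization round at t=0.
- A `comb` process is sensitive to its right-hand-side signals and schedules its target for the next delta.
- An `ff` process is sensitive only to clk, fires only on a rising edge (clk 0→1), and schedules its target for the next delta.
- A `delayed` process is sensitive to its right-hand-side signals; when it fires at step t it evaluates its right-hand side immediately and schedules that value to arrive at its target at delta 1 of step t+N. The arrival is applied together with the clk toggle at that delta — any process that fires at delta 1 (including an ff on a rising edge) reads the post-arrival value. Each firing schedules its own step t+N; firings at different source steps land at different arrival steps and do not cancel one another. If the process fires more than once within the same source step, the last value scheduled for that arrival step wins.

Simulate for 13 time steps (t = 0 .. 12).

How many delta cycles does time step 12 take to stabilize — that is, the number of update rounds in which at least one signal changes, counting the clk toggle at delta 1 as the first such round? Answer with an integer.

4

[bits: r,clk,p,u,y,z,x,v,q]
t=0: Δ0=100011000 Δ1=110011000 Δ2=110111000 Δ3=110110000 | 3Δ
t=1: Δ0=110110000 Δ1=100110000 | 1Δ
t=2: Δ0=100110000 Δ1=110110000 Δ2=010110000 Δ3=010100000 Δ4=010101000 | 4Δ
t=3: Δ0=010101000 Δ1=000101000 | 1Δ
t=4: Δ0=000101000 Δ1=010101000 Δ2=110101000 Δ3=110111000 Δ4=110110000 | 4Δ
t=5: Δ0=110110000 Δ1=101110000 | 1Δ
t=6: Δ0=101110000 Δ1=111110000 Δ2=011010000 Δ3=011001000 Δ4=011000000 | 4Δ
t=7: Δ0=011000000 Δ1=000000000 | 1Δ
t=8: Δ0=000000000 Δ1=010000000 Δ2=010100000 Δ3=010101000 | 3Δ
t=9: Δ0=010101000 Δ1=000101000 | 1Δ
t=10: Δ0=000101000 Δ1=010101000 Δ2=110101000 Δ3=110111000 Δ4=110110000 | 4Δ
t=11: Δ0=110110000 Δ1=101110000 | 1Δ
t=12: Δ0=101110000 Δ1=111110000 Δ2=011010000 Δ3=011001000 Δ4=011000000 | 4Δ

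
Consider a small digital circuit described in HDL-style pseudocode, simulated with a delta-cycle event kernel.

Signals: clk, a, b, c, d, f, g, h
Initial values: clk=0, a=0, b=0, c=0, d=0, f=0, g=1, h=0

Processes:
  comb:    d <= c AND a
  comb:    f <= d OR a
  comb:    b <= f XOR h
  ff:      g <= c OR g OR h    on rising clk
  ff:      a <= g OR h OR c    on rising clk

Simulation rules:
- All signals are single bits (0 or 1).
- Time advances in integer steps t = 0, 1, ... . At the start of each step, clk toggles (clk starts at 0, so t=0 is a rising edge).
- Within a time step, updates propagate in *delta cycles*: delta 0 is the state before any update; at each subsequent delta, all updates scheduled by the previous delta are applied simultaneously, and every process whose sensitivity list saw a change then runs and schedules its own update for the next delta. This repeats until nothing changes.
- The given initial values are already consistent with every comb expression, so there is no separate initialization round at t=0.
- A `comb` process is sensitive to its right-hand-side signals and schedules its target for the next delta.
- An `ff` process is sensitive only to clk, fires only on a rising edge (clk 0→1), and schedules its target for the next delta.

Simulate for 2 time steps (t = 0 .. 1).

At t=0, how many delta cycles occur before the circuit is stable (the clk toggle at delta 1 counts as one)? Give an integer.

t=0 Δ0: clk=0 f=0 h=0 c=0 g=1 b=0 d=0 a=0
  Δ1: clk:0→1
  Δ2: a:0→1
  Δ3: f:0→1
  Δ4: b:0→1
  (4Δ to stable)
t=1 Δ0: clk=1 f=1 h=0 c=0 g=1 b=1 d=0 a=1
  Δ1: clk:1→0
  (1Δ to stable)

4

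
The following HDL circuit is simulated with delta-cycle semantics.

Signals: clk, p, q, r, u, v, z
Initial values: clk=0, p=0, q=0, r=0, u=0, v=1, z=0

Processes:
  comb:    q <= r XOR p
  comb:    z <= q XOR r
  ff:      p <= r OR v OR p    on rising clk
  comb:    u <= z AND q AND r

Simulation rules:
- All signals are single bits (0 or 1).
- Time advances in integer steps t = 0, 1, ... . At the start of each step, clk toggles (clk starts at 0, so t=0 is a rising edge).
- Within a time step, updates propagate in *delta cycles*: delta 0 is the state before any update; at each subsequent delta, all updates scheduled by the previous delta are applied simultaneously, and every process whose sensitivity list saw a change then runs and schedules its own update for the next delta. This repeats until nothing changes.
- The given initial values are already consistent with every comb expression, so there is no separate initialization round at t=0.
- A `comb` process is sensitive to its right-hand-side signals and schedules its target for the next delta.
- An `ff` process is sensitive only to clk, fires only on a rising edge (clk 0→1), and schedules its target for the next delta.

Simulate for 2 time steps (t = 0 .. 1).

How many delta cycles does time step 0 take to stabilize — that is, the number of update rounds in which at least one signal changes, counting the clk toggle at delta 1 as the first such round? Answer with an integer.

t0.Δ0 clk=0 q=0 u=0 r=0 p=0 z=0 v=1
t0.Δ1 clk=1 q=0 u=0 r=0 p=0 z=0 v=1
t0.Δ2 clk=1 q=0 u=0 r=0 p=1 z=0 v=1
t0.Δ3 clk=1 q=1 u=0 r=0 p=1 z=0 v=1
t0.Δ4 clk=1 q=1 u=0 r=0 p=1 z=1 v=1
t1.Δ0 clk=1 q=1 u=0 r=0 p=1 z=1 v=1
t1.Δ1 clk=0 q=1 u=0 r=0 p=1 z=1 v=1

4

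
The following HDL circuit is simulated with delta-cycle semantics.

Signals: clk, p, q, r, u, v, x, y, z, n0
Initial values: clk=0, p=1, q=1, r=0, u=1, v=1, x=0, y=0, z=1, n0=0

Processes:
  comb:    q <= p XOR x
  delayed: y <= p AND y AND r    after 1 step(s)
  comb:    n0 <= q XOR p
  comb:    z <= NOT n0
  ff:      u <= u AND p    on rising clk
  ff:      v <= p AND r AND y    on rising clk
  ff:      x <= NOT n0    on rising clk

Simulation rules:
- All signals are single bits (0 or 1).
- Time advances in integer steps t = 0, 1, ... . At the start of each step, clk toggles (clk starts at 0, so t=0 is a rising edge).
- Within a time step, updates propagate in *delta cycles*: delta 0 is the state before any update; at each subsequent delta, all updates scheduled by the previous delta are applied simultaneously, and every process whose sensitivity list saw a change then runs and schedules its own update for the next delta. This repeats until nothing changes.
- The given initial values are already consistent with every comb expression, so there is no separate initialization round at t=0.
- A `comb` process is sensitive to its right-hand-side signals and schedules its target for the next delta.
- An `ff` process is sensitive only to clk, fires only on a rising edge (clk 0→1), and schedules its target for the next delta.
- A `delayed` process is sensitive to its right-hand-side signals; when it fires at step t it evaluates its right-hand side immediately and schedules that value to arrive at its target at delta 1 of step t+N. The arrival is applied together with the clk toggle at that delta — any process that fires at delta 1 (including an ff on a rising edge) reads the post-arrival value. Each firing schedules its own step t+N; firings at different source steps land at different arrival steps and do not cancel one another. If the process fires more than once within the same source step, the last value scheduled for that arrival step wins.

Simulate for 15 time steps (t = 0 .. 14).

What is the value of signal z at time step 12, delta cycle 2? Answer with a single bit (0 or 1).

t0.Δ0 n0=0 x=0 r=0 v=1 p=1 y=0 q=1 z=1 clk=0 u=1
t0.Δ1 n0=0 x=0 r=0 v=1 p=1 y=0 q=1 z=1 clk=1 u=1
t0.Δ2 n0=0 x=1 r=0 v=0 p=1 y=0 q=1 z=1 clk=1 u=1
t0.Δ3 n0=0 x=1 r=0 v=0 p=1 y=0 q=0 z=1 clk=1 u=1
t0.Δ4 n0=1 x=1 r=0 v=0 p=1 y=0 q=0 z=1 clk=1 u=1
t0.Δ5 n0=1 x=1 r=0 v=0 p=1 y=0 q=0 z=0 clk=1 u=1
t1.Δ0 n0=1 x=1 r=0 v=0 p=1 y=0 q=0 z=0 clk=1 u=1
t1.Δ1 n0=1 x=1 r=0 v=0 p=1 y=0 q=0 z=0 clk=0 u=1
t2.Δ0 n0=1 x=1 r=0 v=0 p=1 y=0 q=0 z=0 clk=0 u=1
t2.Δ1 n0=1 x=1 r=0 v=0 p=1 y=0 q=0 z=0 clk=1 u=1
t2.Δ2 n0=1 x=0 r=0 v=0 p=1 y=0 q=0 z=0 clk=1 u=1
t2.Δ3 n0=1 x=0 r=0 v=0 p=1 y=0 q=1 z=0 clk=1 u=1
t2.Δ4 n0=0 x=0 r=0 v=0 p=1 y=0 q=1 z=0 clk=1 u=1
t2.Δ5 n0=0 x=0 r=0 v=0 p=1 y=0 q=1 z=1 clk=1 u=1
t3.Δ0 n0=0 x=0 r=0 v=0 p=1 y=0 q=1 z=1 clk=1 u=1
t3.Δ1 n0=0 x=0 r=0 v=0 p=1 y=0 q=1 z=1 clk=0 u=1
t4.Δ0 n0=0 x=0 r=0 v=0 p=1 y=0 q=1 z=1 clk=0 u=1
t4.Δ1 n0=0 x=0 r=0 v=0 p=1 y=0 q=1 z=1 clk=1 u=1
t4.Δ2 n0=0 x=1 r=0 v=0 p=1 y=0 q=1 z=1 clk=1 u=1
t4.Δ3 n0=0 x=1 r=0 v=0 p=1 y=0 q=0 z=1 clk=1 u=1
t4.Δ4 n0=1 x=1 r=0 v=0 p=1 y=0 q=0 z=1 clk=1 u=1
t4.Δ5 n0=1 x=1 r=0 v=0 p=1 y=0 q=0 z=0 clk=1 u=1
t5.Δ0 n0=1 x=1 r=0 v=0 p=1 y=0 q=0 z=0 clk=1 u=1
t5.Δ1 n0=1 x=1 r=0 v=0 p=1 y=0 q=0 z=0 clk=0 u=1
t6.Δ0 n0=1 x=1 r=0 v=0 p=1 y=0 q=0 z=0 clk=0 u=1
t6.Δ1 n0=1 x=1 r=0 v=0 p=1 y=0 q=0 z=0 clk=1 u=1
t6.Δ2 n0=1 x=0 r=0 v=0 p=1 y=0 q=0 z=0 clk=1 u=1
t6.Δ3 n0=1 x=0 r=0 v=0 p=1 y=0 q=1 z=0 clk=1 u=1
t6.Δ4 n0=0 x=0 r=0 v=0 p=1 y=0 q=1 z=0 clk=1 u=1
t6.Δ5 n0=0 x=0 r=0 v=0 p=1 y=0 q=1 z=1 clk=1 u=1
t7.Δ0 n0=0 x=0 r=0 v=0 p=1 y=0 q=1 z=1 clk=1 u=1
t7.Δ1 n0=0 x=0 r=0 v=0 p=1 y=0 q=1 z=1 clk=0 u=1
t8.Δ0 n0=0 x=0 r=0 v=0 p=1 y=0 q=1 z=1 clk=0 u=1
t8.Δ1 n0=0 x=0 r=0 v=0 p=1 y=0 q=1 z=1 clk=1 u=1
t8.Δ2 n0=0 x=1 r=0 v=0 p=1 y=0 q=1 z=1 clk=1 u=1
t8.Δ3 n0=0 x=1 r=0 v=0 p=1 y=0 q=0 z=1 clk=1 u=1
t8.Δ4 n0=1 x=1 r=0 v=0 p=1 y=0 q=0 z=1 clk=1 u=1
t8.Δ5 n0=1 x=1 r=0 v=0 p=1 y=0 q=0 z=0 clk=1 u=1
t9.Δ0 n0=1 x=1 r=0 v=0 p=1 y=0 q=0 z=0 clk=1 u=1
t9.Δ1 n0=1 x=1 r=0 v=0 p=1 y=0 q=0 z=0 clk=0 u=1
t10.Δ0 n0=1 x=1 r=0 v=0 p=1 y=0 q=0 z=0 clk=0 u=1
t10.Δ1 n0=1 x=1 r=0 v=0 p=1 y=0 q=0 z=0 clk=1 u=1
t10.Δ2 n0=1 x=0 r=0 v=0 p=1 y=0 q=0 z=0 clk=1 u=1
t10.Δ3 n0=1 x=0 r=0 v=0 p=1 y=0 q=1 z=0 clk=1 u=1
t10.Δ4 n0=0 x=0 r=0 v=0 p=1 y=0 q=1 z=0 clk=1 u=1
t10.Δ5 n0=0 x=0 r=0 v=0 p=1 y=0 q=1 z=1 clk=1 u=1
t11.Δ0 n0=0 x=0 r=0 v=0 p=1 y=0 q=1 z=1 clk=1 u=1
t11.Δ1 n0=0 x=0 r=0 v=0 p=1 y=0 q=1 z=1 clk=0 u=1
t12.Δ0 n0=0 x=0 r=0 v=0 p=1 y=0 q=1 z=1 clk=0 u=1
t12.Δ1 n0=0 x=0 r=0 v=0 p=1 y=0 q=1 z=1 clk=1 u=1
t12.Δ2 n0=0 x=1 r=0 v=0 p=1 y=0 q=1 z=1 clk=1 u=1
t12.Δ3 n0=0 x=1 r=0 v=0 p=1 y=0 q=0 z=1 clk=1 u=1
t12.Δ4 n0=1 x=1 r=0 v=0 p=1 y=0 q=0 z=1 clk=1 u=1
t12.Δ5 n0=1 x=1 r=0 v=0 p=1 y=0 q=0 z=0 clk=1 u=1
t13.Δ0 n0=1 x=1 r=0 v=0 p=1 y=0 q=0 z=0 clk=1 u=1
t13.Δ1 n0=1 x=1 r=0 v=0 p=1 y=0 q=0 z=0 clk=0 u=1
t14.Δ0 n0=1 x=1 r=0 v=0 p=1 y=0 q=0 z=0 clk=0 u=1
t14.Δ1 n0=1 x=1 r=0 v=0 p=1 y=0 q=0 z=0 clk=1 u=1
t14.Δ2 n0=1 x=0 r=0 v=0 p=1 y=0 q=0 z=0 clk=1 u=1
t14.Δ3 n0=1 x=0 r=0 v=0 p=1 y=0 q=1 z=0 clk=1 u=1
t14.Δ4 n0=0 x=0 r=0 v=0 p=1 y=0 q=1 z=0 clk=1 u=1
t14.Δ5 n0=0 x=0 r=0 v=0 p=1 y=0 q=1 z=1 clk=1 u=1

1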